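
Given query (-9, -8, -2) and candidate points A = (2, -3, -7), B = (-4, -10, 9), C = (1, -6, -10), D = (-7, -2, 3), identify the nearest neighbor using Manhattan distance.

Distances: d(A) = 21, d(B) = 18, d(C) = 20, d(D) = 13. Nearest: D = (-7, -2, 3) with distance 13.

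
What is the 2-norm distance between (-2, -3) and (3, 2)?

(Σ|x_i - y_i|^2)^(1/2) = (|-2 - 3|^2 + |-3 - 2|^2)^(1/2)
= (5^2 + 5^2)^(1/2) = (25 + 25)^(1/2) = (50)^(1/2) ≈ 7.0711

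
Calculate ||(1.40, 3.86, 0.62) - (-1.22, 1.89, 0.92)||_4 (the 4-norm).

(Σ|x_i - y_i|^4)^(1/4) = (|1.4 - (-1.22)|^4 + |3.86 - 1.89|^4 + |0.62 - 0.92|^4)^(1/4)
= (2.62^4 + 1.97^4 + 0.3^4)^(1/4) ≈ (47.12 + 15.0614 + 0.0081)^(1/4) = (62.1895)^(1/4) ≈ 2.8082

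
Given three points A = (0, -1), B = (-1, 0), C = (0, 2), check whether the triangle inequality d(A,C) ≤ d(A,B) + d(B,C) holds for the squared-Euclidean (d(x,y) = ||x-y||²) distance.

d(A,B) = 1² + 1² = 2, d(B,C) = 1² + 2² = 5, d(A,C) = 0² + 3² = 9.
d(A,C) = 9 > 2 + 5 = 7. Triangle inequality is VIOLATED. (Squared-Euclidean is not a metric — this is a counterexample.)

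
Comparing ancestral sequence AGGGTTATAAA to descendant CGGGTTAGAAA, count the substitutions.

Differing positions: 1, 8. Hamming distance = 2.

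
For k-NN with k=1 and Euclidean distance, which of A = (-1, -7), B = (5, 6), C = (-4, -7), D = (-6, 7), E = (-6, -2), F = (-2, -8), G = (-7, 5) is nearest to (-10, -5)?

Distances: d(A) ≈ 9.2195, d(B) ≈ 18.6011, d(C) ≈ 6.3246, d(D) ≈ 12.6491, d(E) = 5, d(F) ≈ 8.544, d(G) ≈ 10.4403. Nearest: E = (-6, -2) with distance 5.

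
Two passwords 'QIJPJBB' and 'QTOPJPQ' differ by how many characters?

Differing positions: 2, 3, 6, 7. Hamming distance = 4.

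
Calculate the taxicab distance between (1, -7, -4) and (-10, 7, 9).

Σ|x_i - y_i| = |1 - (-10)| + |-7 - 7| + |-4 - 9| = 11 + 14 + 13 = 38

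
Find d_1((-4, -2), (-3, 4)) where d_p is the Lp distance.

Σ|x_i - y_i| = |-4 - (-3)| + |-2 - 4| = 1 + 6 = 7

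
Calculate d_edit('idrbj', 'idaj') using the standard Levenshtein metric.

Let D[i][j] be the edit distance between the first i characters of 'idrbj' and the first j characters of 'idaj', with D[i][0] = i, D[0][j] = j, and D[i][j] = D[i-1][j-1] if the characters match, else 1 + min(D[i-1][j], D[i][j-1], D[i-1][j-1]). Filling the table (rows: prefixes of 'idrbj', columns: prefixes of 'idaj'):
     ε  i  d  a  j
  ε  0  1  2  3  4
  i  1  0  1  2  3
  d  2  1  0  1  2
  r  3  2  1  1  2
  b  4  3  2  2  2
  j  5  4  3  3  2
The bottom-right entry gives D[5][4] = 2, so no sequence of fewer than 2 edits works. Backtracking through the table gives one optimal edit sequence (2 edits):
  idrbj → idbj (del r @3)
  idbj → idaj (sub b→a @3)
Edit distance = 2.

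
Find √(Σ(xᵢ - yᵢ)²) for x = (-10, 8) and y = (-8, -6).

√(Σ(x_i - y_i)²) = √((-10 - (-8))² + (8 - (-6))²)
= √((-2)² + 14²) = √(4 + 196) = √200 ≈ 14.1421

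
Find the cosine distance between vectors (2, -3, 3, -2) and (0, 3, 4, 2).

With u = (2, -3, 3, -2), v = (0, 3, 4, 2):
u·v = 2·0 + (-3)·3 + 3·4 + (-2)·2 = 0 + (-9) + 12 + (-4) = -1.
|u| = √(2² + (-3)² + 3² + (-2)²) = √26, |v| = √(0² + 3² + 4² + 2²) = √29, so |u||v| = √(26·29) = √754.
cos θ = (u·v)/(|u||v|) = -1/√754 ≈ -0.0364
Cosine distance = 1 - cos θ ≈ 1 - (-0.0364) = 1.0364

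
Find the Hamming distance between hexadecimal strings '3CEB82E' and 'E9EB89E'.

Differing positions: 1, 2, 6. Hamming distance = 3.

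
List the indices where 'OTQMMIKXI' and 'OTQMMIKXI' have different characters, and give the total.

Differing positions: none. Hamming distance = 0.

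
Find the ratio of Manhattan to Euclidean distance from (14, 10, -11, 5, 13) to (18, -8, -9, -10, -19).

L1 = |14 - 18| + |10 - (-8)| + |-11 - (-9)| + |5 - (-10)| + |13 - (-19)| = 4 + 18 + 2 + 15 + 32 = 71
L2 = √(4² + 18² + 2² + 15² + 32²) = √1593 ≈ 39.9124
L1 ≥ L2 always (equality iff movement is along one axis); L1 > L2 here.
Ratio L1/L2 = 71/√1593 ≈ 1.7789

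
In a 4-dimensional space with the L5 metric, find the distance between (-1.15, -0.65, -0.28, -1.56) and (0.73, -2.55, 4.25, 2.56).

(Σ|x_i - y_i|^5)^(1/5) = (|-1.15 - 0.73|^5 + |-0.65 - (-2.55)|^5 + |-0.28 - 4.25|^5 + |-1.56 - 2.56|^5)^(1/5)
= (1.88^5 + 1.9^5 + 4.53^5 + 4.12^5)^(1/5) ≈ (23.4849 + 24.761 + 1907.6162 + 1187.0967)^(1/5) = (3142.9588)^(1/5) ≈ 5.0057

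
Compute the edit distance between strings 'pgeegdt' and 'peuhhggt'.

Let D[i][j] be the edit distance between the first i characters of 'pgeegdt' and the first j characters of 'peuhhggt', with D[i][0] = i, D[0][j] = j, and D[i][j] = D[i-1][j-1] if the characters match, else 1 + min(D[i-1][j], D[i][j-1], D[i-1][j-1]). Filling the table (rows: prefixes of 'pgeegdt', columns: prefixes of 'peuhhggt'):
     ε  p  e  u  h  h  g  g  t
  ε  0  1  2  3  4  5  6  7  8
  p  1  0  1  2  3  4  5  6  7
  g  2  1  1  2  3  4  4  5  6
  e  3  2  1  2  3  4  5  5  6
  e  4  3  2  2  3  4  5  6  6
  g  5  4  3  3  3  4  4  5  6
  d  6  5  4  4  4  4  5  5  6
  t  7  6  5  5  5  5  5  6  5
The bottom-right entry gives D[7][8] = 5, so no sequence of fewer than 5 edits works. Backtracking through the table gives one optimal edit sequence (5 edits):
  pgeegdt → pegeegdt (ins e @2)
  pegeegdt → peueegdt (sub g→u @3)
  peueegdt → peuhegdt (sub e→h @4)
  peuhegdt → peuhhgdt (sub e→h @5)
  peuhhgdt → peuhhggt (sub d→g @7)
Edit distance = 5.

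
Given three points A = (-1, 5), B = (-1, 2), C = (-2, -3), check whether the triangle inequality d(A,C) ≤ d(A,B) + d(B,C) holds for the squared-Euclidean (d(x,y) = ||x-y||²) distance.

d(A,B) = 0² + 3² = 9, d(B,C) = 1² + 5² = 26, d(A,C) = 1² + 8² = 65.
d(A,C) = 65 > 9 + 26 = 35. Triangle inequality is VIOLATED. (Squared-Euclidean is not a metric — this is a counterexample.)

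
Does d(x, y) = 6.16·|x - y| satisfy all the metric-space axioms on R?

Yes. Since |x - y| is a metric on R and 6.16 > 0, the positive scalar multiple 6.16·|x - y| is also a metric: scaling by a positive constant preserves non-negativity, identity (d=0 ⟺ |x-y|=0 ⟺ x=y), symmetry, and the triangle inequality.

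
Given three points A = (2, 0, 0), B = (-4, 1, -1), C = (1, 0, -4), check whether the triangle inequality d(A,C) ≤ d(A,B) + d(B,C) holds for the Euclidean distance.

d(A,B) = √(6² + 1² + 1²) = √38 ≈ 6.1644, d(B,C) = √(5² + 1² + 3²) = √35 ≈ 5.9161, d(A,C) = √(1² + 0² + 4²) = √17 ≈ 4.1231.
d(A,C) ≈ 4.1231 ≤ 6.1644 + 5.9161 = 12.0805. Triangle inequality is satisfied.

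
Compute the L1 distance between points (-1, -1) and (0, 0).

Σ|x_i - y_i| = |-1 - 0| + |-1 - 0| = 1 + 1 = 2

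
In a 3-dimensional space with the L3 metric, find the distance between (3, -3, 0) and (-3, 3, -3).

(Σ|x_i - y_i|^3)^(1/3) = (|3 - (-3)|^3 + |-3 - 3|^3 + |0 - (-3)|^3)^(1/3)
= (6^3 + 6^3 + 3^3)^(1/3) = (216 + 216 + 27)^(1/3) = (459)^(1/3) ≈ 7.7138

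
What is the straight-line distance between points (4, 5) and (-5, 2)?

√(Σ(x_i - y_i)²) = √((4 - (-5))² + (5 - 2)²)
= √(9² + 3²) = √(81 + 9) = √90 ≈ 9.4868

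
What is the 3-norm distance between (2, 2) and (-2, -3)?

(Σ|x_i - y_i|^3)^(1/3) = (|2 - (-2)|^3 + |2 - (-3)|^3)^(1/3)
= (4^3 + 5^3)^(1/3) = (64 + 125)^(1/3) = (189)^(1/3) ≈ 5.7388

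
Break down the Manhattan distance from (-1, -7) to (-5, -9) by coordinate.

Σ|x_i - y_i| = |-1 - (-5)| + |-7 - (-9)| = 4 + 2 = 6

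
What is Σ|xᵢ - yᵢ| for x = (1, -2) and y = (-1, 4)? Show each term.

Σ|x_i - y_i| = |1 - (-1)| + |-2 - 4| = 2 + 6 = 8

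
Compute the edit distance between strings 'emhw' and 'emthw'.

Let D[i][j] be the edit distance between the first i characters of 'emhw' and the first j characters of 'emthw', with D[i][0] = i, D[0][j] = j, and D[i][j] = D[i-1][j-1] if the characters match, else 1 + min(D[i-1][j], D[i][j-1], D[i-1][j-1]). Filling the table (rows: prefixes of 'emhw', columns: prefixes of 'emthw'):
     ε  e  m  t  h  w
  ε  0  1  2  3  4  5
  e  1  0  1  2  3  4
  m  2  1  0  1  2  3
  h  3  2  1  1  1  2
  w  4  3  2  2  2  1
The bottom-right entry gives D[4][5] = 1, so no sequence of fewer than 1 edit works. Backtracking through the table gives one optimal edit sequence (1 edit):
  emhw → emthw (ins t @3)
Edit distance = 1.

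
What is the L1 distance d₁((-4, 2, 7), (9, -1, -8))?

Σ|x_i - y_i| = |-4 - 9| + |2 - (-1)| + |7 - (-8)| = 13 + 3 + 15 = 31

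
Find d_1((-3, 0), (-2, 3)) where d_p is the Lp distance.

Σ|x_i - y_i| = |-3 - (-2)| + |0 - 3| = 1 + 3 = 4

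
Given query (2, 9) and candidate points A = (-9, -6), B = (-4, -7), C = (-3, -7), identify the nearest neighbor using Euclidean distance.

Distances: d(A) ≈ 18.6011, d(B) ≈ 17.088, d(C) ≈ 16.7631. Nearest: C = (-3, -7) with distance 16.7631.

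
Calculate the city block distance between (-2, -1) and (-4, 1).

Σ|x_i - y_i| = |-2 - (-4)| + |-1 - 1| = 2 + 2 = 4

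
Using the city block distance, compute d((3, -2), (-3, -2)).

Σ|x_i - y_i| = |3 - (-3)| + |-2 - (-2)| = 6 + 0 = 6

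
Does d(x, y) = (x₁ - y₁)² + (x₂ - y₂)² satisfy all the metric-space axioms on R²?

No. The squared Euclidean distance fails the triangle inequality. Counterexample: x = (0, 0), y = (5, 4), z = (10, 8). d(x,z) = 10² + 8² = 164, but d(x,y) + d(y,z) = (5² + 4²) + (5² + 4²) = 41 + 41 = 82. Since 164 > 82, the triangle inequality is violated. (Note: √d, the ordinary Euclidean distance, IS a metric.)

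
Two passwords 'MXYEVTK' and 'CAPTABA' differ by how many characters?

Differing positions: 1, 2, 3, 4, 5, 6, 7. Hamming distance = 7.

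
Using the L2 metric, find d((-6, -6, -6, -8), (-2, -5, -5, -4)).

√(Σ(x_i - y_i)²) = √((-6 - (-2))² + (-6 - (-5))² + (-6 - (-5))² + (-8 - (-4))²)
= √((-4)² + (-1)² + (-1)² + (-4)²) = √(16 + 1 + 1 + 16) = √34 ≈ 5.831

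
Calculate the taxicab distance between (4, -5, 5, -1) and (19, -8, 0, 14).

Σ|x_i - y_i| = |4 - 19| + |-5 - (-8)| + |5 - 0| + |-1 - 14| = 15 + 3 + 5 + 15 = 38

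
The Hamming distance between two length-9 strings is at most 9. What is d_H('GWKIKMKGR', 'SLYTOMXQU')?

Differing positions: 1, 2, 3, 4, 5, 7, 8, 9. Hamming distance = 8. The maximum possible Hamming distance for length-9 strings is 9, so d_H/9 = 8/9 ≈ 0.8889.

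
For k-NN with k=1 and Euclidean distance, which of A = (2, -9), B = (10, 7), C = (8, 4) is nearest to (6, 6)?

Distances: d(A) ≈ 15.5242, d(B) ≈ 4.1231, d(C) ≈ 2.8284. Nearest: C = (8, 4) with distance 2.8284.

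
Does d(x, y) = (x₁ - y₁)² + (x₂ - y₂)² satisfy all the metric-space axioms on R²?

No. The squared Euclidean distance fails the triangle inequality. Counterexample: x = (0, 0), y = (4, 2), z = (8, 4). d(x,z) = 8² + 4² = 80, but d(x,y) + d(y,z) = (4² + 2²) + (4² + 2²) = 20 + 20 = 40. Since 80 > 40, the triangle inequality is violated. (Note: √d, the ordinary Euclidean distance, IS a metric.)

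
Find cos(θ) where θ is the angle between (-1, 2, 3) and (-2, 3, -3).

With u = (-1, 2, 3), v = (-2, 3, -3):
u·v = (-1)·(-2) + 2·3 + 3·(-3) = 2 + 6 + (-9) = -1.
|u| = √((-1)² + 2² + 3²) = √14, |v| = √((-2)² + 3² + (-3)²) = √22, so |u||v| = √(14·22) = √308.
cos θ = (u·v)/(|u||v|) = -1/√308 ≈ -0.057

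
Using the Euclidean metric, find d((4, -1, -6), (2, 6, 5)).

√(Σ(x_i - y_i)²) = √((4 - 2)² + (-1 - 6)² + (-6 - 5)²)
= √(2² + (-7)² + (-11)²) = √(4 + 49 + 121) = √174 ≈ 13.1909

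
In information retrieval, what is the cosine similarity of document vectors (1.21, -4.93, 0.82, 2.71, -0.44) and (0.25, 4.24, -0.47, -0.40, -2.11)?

With u = (1.21, -4.93, 0.82, 2.71, -0.44), v = (0.25, 4.24, -0.47, -0.40, -2.11):
u·v = 1.21·0.25 + (-4.93)·4.24 + 0.82·(-0.47) + 2.71·(-0.4) + (-0.44)·(-2.11) = 0.3025 + (-20.9032) + (-0.3854) + (-1.084) + 0.9284 = -21.1417.
|u| = √(1.21² + (-4.93)² + 0.82² + 2.71² + (-0.44)²) = √(1.4641 + 24.3049 + 0.6724 + 7.3441 + 0.1936) = √33.9791, |v| = √(0.25² + 4.24² + (-0.47)² + (-0.4)² + (-2.11)²) = √(0.0625 + 17.9776 + 0.2209 + 0.16 + 4.4521) = √22.8731.
cos θ = (u·v)/(|u||v|) = -21.1417/(√33.9791·√22.8731) ≈ -0.7584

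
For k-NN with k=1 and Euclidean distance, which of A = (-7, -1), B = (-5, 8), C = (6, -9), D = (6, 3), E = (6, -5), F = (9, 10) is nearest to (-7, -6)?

Distances: d(A) = 5, d(B) ≈ 14.1421, d(C) ≈ 13.3417, d(D) ≈ 15.8114, d(E) ≈ 13.0384, d(F) ≈ 22.6274. Nearest: A = (-7, -1) with distance 5.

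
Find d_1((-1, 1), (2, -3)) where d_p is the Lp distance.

Σ|x_i - y_i| = |-1 - 2| + |1 - (-3)| = 3 + 4 = 7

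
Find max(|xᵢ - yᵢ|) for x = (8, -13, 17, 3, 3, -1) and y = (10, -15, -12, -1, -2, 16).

max(|x_i - y_i|) = max(|8 - 10|, |-13 - (-15)|, |17 - (-12)|, |3 - (-1)|, |3 - (-2)|, |-1 - 16|) = max(2, 2, 29, 4, 5, 17) = 29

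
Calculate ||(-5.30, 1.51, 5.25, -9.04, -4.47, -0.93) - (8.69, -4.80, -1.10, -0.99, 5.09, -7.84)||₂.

√(Σ(x_i - y_i)²) = √((-5.3 - 8.69)² + (1.51 - (-4.8))² + (5.25 - (-1.1))² + (-9.04 - (-0.99))² + (-4.47 - 5.09)² + (-0.93 - (-7.84))²)
= √((-13.99)² + 6.31² + 6.35² + (-8.05)² + (-9.56)² + 6.91²) = √(195.7201 + 39.8161 + 40.3225 + 64.8025 + 91.3936 + 47.7481) = √479.8029 ≈ 21.9044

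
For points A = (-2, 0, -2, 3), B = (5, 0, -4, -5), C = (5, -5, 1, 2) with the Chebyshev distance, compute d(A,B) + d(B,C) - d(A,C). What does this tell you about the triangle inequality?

d(A,B) = max(7, 0, 2, 8) = 8, d(B,C) = max(0, 5, 5, 7) = 7, d(A,C) = max(7, 5, 3, 1) = 7.
d(A,B) + d(B,C) - d(A,C) = 8 + 7 - 7 = 15 - 7 = 8. This is ≥ 0, so the triangle inequality holds for these points.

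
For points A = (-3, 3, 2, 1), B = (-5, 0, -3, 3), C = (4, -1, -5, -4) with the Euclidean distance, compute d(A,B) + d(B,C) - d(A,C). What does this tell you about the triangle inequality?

d(A,B) = √(2² + 3² + 5² + 2²) = √42 ≈ 6.4807, d(B,C) = √(9² + 1² + 2² + 7²) = √135 ≈ 11.619, d(A,C) = √(7² + 4² + 7² + 5²) = √139 ≈ 11.7898.
d(A,B) + d(B,C) - d(A,C) = 6.4807 + 11.619 - 11.7898 = 18.0997 - 11.7898 = 6.3099 (to 4 decimal places). This is ≥ 0, so the triangle inequality holds for these points.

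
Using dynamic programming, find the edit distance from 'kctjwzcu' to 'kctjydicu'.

Let D[i][j] be the edit distance between the first i characters of 'kctjwzcu' and the first j characters of 'kctjydicu', with D[i][0] = i, D[0][j] = j, and D[i][j] = D[i-1][j-1] if the characters match, else 1 + min(D[i-1][j], D[i][j-1], D[i-1][j-1]). Filling the table (rows: prefixes of 'kctjwzcu', columns: prefixes of 'kctjydicu'):
     ε  k  c  t  j  y  d  i  c  u
  ε  0  1  2  3  4  5  6  7  8  9
  k  1  0  1  2  3  4  5  6  7  8
  c  2  1  0  1  2  3  4  5  6  7
  t  3  2  1  0  1  2  3  4  5  6
  j  4  3  2  1  0  1  2  3  4  5
  w  5  4  3  2  1  1  2  3  4  5
  z  6  5  4  3  2  2  2  3  4  5
  c  7  6  5  4  3  3  3  3  3  4
  u  8  7  6  5  4  4  4  4  4  3
The bottom-right entry gives D[8][9] = 3, so no sequence of fewer than 3 edits works. Backtracking through the table gives one optimal edit sequence (3 edits):
  kctjwzcu → kctjywzcu (ins y @5)
  kctjywzcu → kctjydzcu (sub w→d @6)
  kctjydzcu → kctjydicu (sub z→i @7)
Edit distance = 3.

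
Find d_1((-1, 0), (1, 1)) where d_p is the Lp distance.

Σ|x_i - y_i| = |-1 - 1| + |0 - 1| = 2 + 1 = 3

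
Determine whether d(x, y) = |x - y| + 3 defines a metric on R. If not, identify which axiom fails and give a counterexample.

No. d fails identity of indiscernibles (specifically d(x,x) = 0): d(8, 8) = |8 - 8| + 3 = 0 + 3 = 3 ≠ 0.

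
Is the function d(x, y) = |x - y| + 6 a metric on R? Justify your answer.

No. d fails identity of indiscernibles (specifically d(x,x) = 0): d(8, 8) = |8 - 8| + 6 = 0 + 6 = 6 ≠ 0.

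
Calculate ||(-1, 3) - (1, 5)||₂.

√(Σ(x_i - y_i)²) = √((-1 - 1)² + (3 - 5)²)
= √((-2)² + (-2)²) = √(4 + 4) = √8 ≈ 2.8284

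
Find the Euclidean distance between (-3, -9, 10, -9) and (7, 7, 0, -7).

√(Σ(x_i - y_i)²) = √((-3 - 7)² + (-9 - 7)² + (10 - 0)² + (-9 - (-7))²)
= √((-10)² + (-16)² + 10² + (-2)²) = √(100 + 256 + 100 + 4) = √460 ≈ 21.4476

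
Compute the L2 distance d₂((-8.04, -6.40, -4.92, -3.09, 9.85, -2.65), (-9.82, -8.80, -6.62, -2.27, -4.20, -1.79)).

√(Σ(x_i - y_i)²) = √((-8.04 - (-9.82))² + (-6.4 - (-8.8))² + (-4.92 - (-6.62))² + (-3.09 - (-2.27))² + (9.85 - (-4.2))² + (-2.65 - (-1.79))²)
= √(1.78² + 2.4² + 1.7² + (-0.82)² + 14.05² + (-0.86)²) = √(3.1684 + 5.76 + 2.89 + 0.6724 + 197.4025 + 0.7396) = √210.6329 ≈ 14.5132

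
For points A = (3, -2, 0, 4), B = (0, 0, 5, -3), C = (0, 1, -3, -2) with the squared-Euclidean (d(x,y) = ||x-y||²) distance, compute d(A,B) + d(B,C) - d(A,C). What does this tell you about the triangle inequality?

d(A,B) = 3² + 2² + 5² + 7² = 87, d(B,C) = 0² + 1² + 8² + 1² = 66, d(A,C) = 3² + 3² + 3² + 6² = 63.
d(A,B) + d(B,C) - d(A,C) = 87 + 66 - 63 = 153 - 63 = 90. This is ≥ 0, so the triangle inequality holds for these points.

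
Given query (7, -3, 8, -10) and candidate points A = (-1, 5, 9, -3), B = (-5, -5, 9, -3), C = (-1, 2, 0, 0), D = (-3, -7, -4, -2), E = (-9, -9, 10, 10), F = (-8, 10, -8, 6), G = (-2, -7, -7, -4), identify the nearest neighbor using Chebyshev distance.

Distances: d(A) = 8, d(B) = 12, d(C) = 10, d(D) = 12, d(E) = 20, d(F) = 16, d(G) = 15. Nearest: A = (-1, 5, 9, -3) with distance 8.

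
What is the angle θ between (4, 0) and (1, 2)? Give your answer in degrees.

With u = (4, 0), v = (1, 2):
u·v = 4·1 + 0·2 = 4 + 0 = 4.
|u| = √(4² + 0²) = √16, |v| = √(1² + 2²) = √5, so |u||v| = √(16·5) = √80.
cos θ = (u·v)/(|u||v|) = 4/√80 ≈ 0.447214
θ = arccos(0.447214) ≈ 63.43°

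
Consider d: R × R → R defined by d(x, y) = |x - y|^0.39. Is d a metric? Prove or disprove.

Yes. With 0 < p = 0.39 ≤ 1, d(x,y) = |x-y|^0.39 is a metric on R. Non-negativity and symmetry are immediate; |x-y|^0.39 = 0 ⟺ |x-y| = 0 ⟺ x = y. For the triangle inequality, the function t ↦ t^0.39 is subadditive on [0,∞) when p ≤ 1, so |x-z|^0.39 ≤ (|x-y| + |y-z|)^0.39 ≤ |x-y|^0.39 + |y-z|^0.39.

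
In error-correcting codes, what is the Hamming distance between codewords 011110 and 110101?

Differing positions: 1, 3, 5, 6. Hamming distance = 4.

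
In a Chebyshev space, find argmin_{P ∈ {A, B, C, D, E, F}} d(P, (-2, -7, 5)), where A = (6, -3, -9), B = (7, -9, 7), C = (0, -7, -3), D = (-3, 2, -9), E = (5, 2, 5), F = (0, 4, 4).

Distances: d(A) = 14, d(B) = 9, d(C) = 8, d(D) = 14, d(E) = 9, d(F) = 11. Nearest: C = (0, -7, -3) with distance 8.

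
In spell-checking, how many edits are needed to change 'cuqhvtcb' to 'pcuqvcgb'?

Let D[i][j] be the edit distance between the first i characters of 'cuqhvtcb' and the first j characters of 'pcuqvcgb', with D[i][0] = i, D[0][j] = j, and D[i][j] = D[i-1][j-1] if the characters match, else 1 + min(D[i-1][j], D[i][j-1], D[i-1][j-1]). Filling the table (rows: prefixes of 'cuqhvtcb', columns: prefixes of 'pcuqvcgb'):
     ε  p  c  u  q  v  c  g  b
  ε  0  1  2  3  4  5  6  7  8
  c  1  1  1  2  3  4  5  6  7
  u  2  2  2  1  2  3  4  5  6
  q  3  3  3  2  1  2  3  4  5
  h  4  4  4  3  2  2  3  4  5
  v  5  5  5  4  3  2  3  4  5
  t  6  6  6  5  4  3  3  4  5
  c  7  7  6  6  5  4  3  4  5
  b  8  8  7  7  6  5  4  4  4
The bottom-right entry gives D[8][8] = 4, so no sequence of fewer than 4 edits works. Backtracking through the table gives one optimal edit sequence (4 edits):
  cuqhvtcb → pcuqhvtcb (ins p @1)
  pcuqhvtcb → pcuqvtcb (del h @5)
  pcuqvtcb → pcuqvccb (sub t→c @6)
  pcuqvccb → pcuqvcgb (sub c→g @7)
Edit distance = 4.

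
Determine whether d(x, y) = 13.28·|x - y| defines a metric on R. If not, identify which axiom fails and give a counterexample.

Yes. Since |x - y| is a metric on R and 13.28 > 0, the positive scalar multiple 13.28·|x - y| is also a metric: scaling by a positive constant preserves non-negativity, identity (d=0 ⟺ |x-y|=0 ⟺ x=y), symmetry, and the triangle inequality.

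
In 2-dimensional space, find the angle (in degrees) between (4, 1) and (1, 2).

With u = (4, 1), v = (1, 2):
u·v = 4·1 + 1·2 = 4 + 2 = 6.
|u| = √(4² + 1²) = √17, |v| = √(1² + 2²) = √5, so |u||v| = √(17·5) = √85.
cos θ = (u·v)/(|u||v|) = 6/√85 ≈ 0.650791
θ = arccos(0.650791) ≈ 49.4°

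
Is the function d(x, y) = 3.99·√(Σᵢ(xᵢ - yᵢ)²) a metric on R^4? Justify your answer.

Yes. The L2 (Euclidean) norm induces a metric on R^4, and multiplying a metric by a positive constant 3.99 > 0 preserves all four axioms: non-negativity (3.99·||x-y|| ≥ 0), identity (3.99·||x-y|| = 0 ⟺ ||x-y|| = 0 ⟺ x = y), symmetry (||x-y|| = ||y-x||), and the triangle inequality (3.99·||x-z|| ≤ 3.99·||x-y|| + 3.99·||y-z||). So d is a metric.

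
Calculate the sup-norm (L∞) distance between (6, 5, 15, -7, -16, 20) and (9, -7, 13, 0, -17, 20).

max(|x_i - y_i|) = max(|6 - 9|, |5 - (-7)|, |15 - 13|, |-7 - 0|, |-16 - (-17)|, |20 - 20|) = max(3, 12, 2, 7, 1, 0) = 12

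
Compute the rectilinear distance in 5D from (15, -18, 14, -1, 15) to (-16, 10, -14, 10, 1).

Σ|x_i - y_i| = |15 - (-16)| + |-18 - 10| + |14 - (-14)| + |-1 - 10| + |15 - 1| = 31 + 28 + 28 + 11 + 14 = 112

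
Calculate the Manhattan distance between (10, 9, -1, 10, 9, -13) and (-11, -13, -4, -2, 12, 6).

Σ|x_i - y_i| = |10 - (-11)| + |9 - (-13)| + |-1 - (-4)| + |10 - (-2)| + |9 - 12| + |-13 - 6| = 21 + 22 + 3 + 12 + 3 + 19 = 80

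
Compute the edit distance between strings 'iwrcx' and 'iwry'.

Let D[i][j] be the edit distance between the first i characters of 'iwrcx' and the first j characters of 'iwry', with D[i][0] = i, D[0][j] = j, and D[i][j] = D[i-1][j-1] if the characters match, else 1 + min(D[i-1][j], D[i][j-1], D[i-1][j-1]). Filling the table (rows: prefixes of 'iwrcx', columns: prefixes of 'iwry'):
     ε  i  w  r  y
  ε  0  1  2  3  4
  i  1  0  1  2  3
  w  2  1  0  1  2
  r  3  2  1  0  1
  c  4  3  2  1  1
  x  5  4  3  2  2
The bottom-right entry gives D[5][4] = 2, so no sequence of fewer than 2 edits works. Backtracking through the table gives one optimal edit sequence (2 edits):
  iwrcx → iwrx (del c @4)
  iwrx → iwry (sub x→y @4)
Edit distance = 2.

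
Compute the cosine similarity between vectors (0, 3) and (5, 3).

With u = (0, 3), v = (5, 3):
u·v = 0·5 + 3·3 = 0 + 9 = 9.
|u| = √(0² + 3²) = √9, |v| = √(5² + 3²) = √34, so |u||v| = √(9·34) = √306.
cos θ = (u·v)/(|u||v|) = 9/√306 ≈ 0.5145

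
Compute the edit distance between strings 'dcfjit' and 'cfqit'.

Let D[i][j] be the edit distance between the first i characters of 'dcfjit' and the first j characters of 'cfqit', with D[i][0] = i, D[0][j] = j, and D[i][j] = D[i-1][j-1] if the characters match, else 1 + min(D[i-1][j], D[i][j-1], D[i-1][j-1]). Filling the table (rows: prefixes of 'dcfjit', columns: prefixes of 'cfqit'):
     ε  c  f  q  i  t
  ε  0  1  2  3  4  5
  d  1  1  2  3  4  5
  c  2  1  2  3  4  5
  f  3  2  1  2  3  4
  j  4  3  2  2  3  4
  i  5  4  3  3  2  3
  t  6  5  4  4  3  2
The bottom-right entry gives D[6][5] = 2, so no sequence of fewer than 2 edits works. Backtracking through the table gives one optimal edit sequence (2 edits):
  dcfjit → cfjit (del d @1)
  cfjit → cfqit (sub j→q @3)
Edit distance = 2.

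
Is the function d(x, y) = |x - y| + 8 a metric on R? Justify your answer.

No. d fails identity of indiscernibles (specifically d(x,x) = 0): d(0, 0) = |0 - 0| + 8 = 0 + 8 = 8 ≠ 0.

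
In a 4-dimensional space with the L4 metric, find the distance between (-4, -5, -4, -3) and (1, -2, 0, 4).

(Σ|x_i - y_i|^4)^(1/4) = (|-4 - 1|^4 + |-5 - (-2)|^4 + |-4 - 0|^4 + |-3 - 4|^4)^(1/4)
= (5^4 + 3^4 + 4^4 + 7^4)^(1/4) = (625 + 81 + 256 + 2401)^(1/4) = (3363)^(1/4) ≈ 7.6152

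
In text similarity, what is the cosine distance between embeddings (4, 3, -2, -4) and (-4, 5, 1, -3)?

With u = (4, 3, -2, -4), v = (-4, 5, 1, -3):
u·v = 4·(-4) + 3·5 + (-2)·1 + (-4)·(-3) = (-16) + 15 + (-2) + 12 = 9.
|u| = √(4² + 3² + (-2)² + (-4)²) = √45, |v| = √((-4)² + 5² + 1² + (-3)²) = √51, so |u||v| = √(45·51) = √2295.
cos θ = (u·v)/(|u||v|) = 9/√2295 ≈ 0.1879
Cosine distance = 1 - cos θ ≈ 1 - 0.1879 = 0.8121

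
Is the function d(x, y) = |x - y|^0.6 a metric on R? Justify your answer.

Yes. With 0 < p = 0.6 ≤ 1, d(x,y) = |x-y|^0.6 is a metric on R. Non-negativity and symmetry are immediate; |x-y|^0.6 = 0 ⟺ |x-y| = 0 ⟺ x = y. For the triangle inequality, the function t ↦ t^0.6 is subadditive on [0,∞) when p ≤ 1, so |x-z|^0.6 ≤ (|x-y| + |y-z|)^0.6 ≤ |x-y|^0.6 + |y-z|^0.6.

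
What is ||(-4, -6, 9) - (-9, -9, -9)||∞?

max(|x_i - y_i|) = max(|-4 - (-9)|, |-6 - (-9)|, |9 - (-9)|) = max(5, 3, 18) = 18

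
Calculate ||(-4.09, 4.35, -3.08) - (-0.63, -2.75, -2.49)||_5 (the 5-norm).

(Σ|x_i - y_i|^5)^(1/5) = (|-4.09 - (-0.63)|^5 + |4.35 - (-2.75)|^5 + |-3.08 - (-2.49)|^5)^(1/5)
= (3.46^5 + 7.1^5 + 0.59^5)^(1/5) ≈ (495.8845 + 18042.2935 + 0.0715)^(1/5) = (18538.2495)^(1/5) ≈ 7.1386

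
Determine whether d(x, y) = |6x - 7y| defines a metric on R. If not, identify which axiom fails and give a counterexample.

No. d fails symmetry: d(6, 8) = |6·6 - 7·8| = |-20| = 20, but d(8, 6) = |6·8 - 7·6| = |6| = 6. Since 20 ≠ 6, d(x,y) ≠ d(y,x) in general.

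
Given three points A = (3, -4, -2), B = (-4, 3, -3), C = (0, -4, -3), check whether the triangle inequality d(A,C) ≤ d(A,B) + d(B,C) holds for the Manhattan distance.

d(A,B) = 7 + 7 + 1 = 15, d(B,C) = 4 + 7 + 0 = 11, d(A,C) = 3 + 0 + 1 = 4.
d(A,C) = 4 ≤ 15 + 11 = 26. Triangle inequality is satisfied.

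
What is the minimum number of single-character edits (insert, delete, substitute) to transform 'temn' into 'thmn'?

Let D[i][j] be the edit distance between the first i characters of 'temn' and the first j characters of 'thmn', with D[i][0] = i, D[0][j] = j, and D[i][j] = D[i-1][j-1] if the characters match, else 1 + min(D[i-1][j], D[i][j-1], D[i-1][j-1]). Filling the table (rows: prefixes of 'temn', columns: prefixes of 'thmn'):
     ε  t  h  m  n
  ε  0  1  2  3  4
  t  1  0  1  2  3
  e  2  1  1  2  3
  m  3  2  2  1  2
  n  4  3  3  2  1
The bottom-right entry gives D[4][4] = 1, so no sequence of fewer than 1 edit works. Backtracking through the table gives one optimal edit sequence (1 edit):
  temn → thmn (sub e→h @2)
Edit distance = 1.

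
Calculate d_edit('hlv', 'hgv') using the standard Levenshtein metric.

Let D[i][j] be the edit distance between the first i characters of 'hlv' and the first j characters of 'hgv', with D[i][0] = i, D[0][j] = j, and D[i][j] = D[i-1][j-1] if the characters match, else 1 + min(D[i-1][j], D[i][j-1], D[i-1][j-1]). Filling the table (rows: prefixes of 'hlv', columns: prefixes of 'hgv'):
     ε  h  g  v
  ε  0  1  2  3
  h  1  0  1  2
  l  2  1  1  2
  v  3  2  2  1
The bottom-right entry gives D[3][3] = 1, so no sequence of fewer than 1 edit works. Backtracking through the table gives one optimal edit sequence (1 edit):
  hlv → hgv (sub l→g @2)
Edit distance = 1.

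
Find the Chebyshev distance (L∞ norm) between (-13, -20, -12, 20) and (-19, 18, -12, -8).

max(|x_i - y_i|) = max(|-13 - (-19)|, |-20 - 18|, |-12 - (-12)|, |20 - (-8)|) = max(6, 38, 0, 28) = 38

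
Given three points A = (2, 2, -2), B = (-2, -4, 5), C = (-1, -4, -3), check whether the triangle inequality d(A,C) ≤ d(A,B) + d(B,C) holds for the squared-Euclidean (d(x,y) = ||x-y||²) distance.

d(A,B) = 4² + 6² + 7² = 101, d(B,C) = 1² + 0² + 8² = 65, d(A,C) = 3² + 6² + 1² = 46.
d(A,C) = 46 ≤ 101 + 65 = 166. Triangle inequality is satisfied.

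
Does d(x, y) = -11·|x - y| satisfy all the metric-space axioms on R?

No. With c = -11 < 0, d fails non-negativity: d(5, 8) = -11·|5 - 8| = -11·3 = -33 < 0.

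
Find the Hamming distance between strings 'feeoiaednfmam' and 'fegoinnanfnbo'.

Differing positions: 3, 6, 7, 8, 11, 12, 13. Hamming distance = 7.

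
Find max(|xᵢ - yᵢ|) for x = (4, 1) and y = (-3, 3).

max(|x_i - y_i|) = max(|4 - (-3)|, |1 - 3|) = max(7, 2) = 7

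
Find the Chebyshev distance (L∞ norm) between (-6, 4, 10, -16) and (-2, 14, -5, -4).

max(|x_i - y_i|) = max(|-6 - (-2)|, |4 - 14|, |10 - (-5)|, |-16 - (-4)|) = max(4, 10, 15, 12) = 15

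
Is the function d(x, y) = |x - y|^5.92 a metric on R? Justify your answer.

No. d(x,y) = |x-y|^5.92 fails the triangle inequality since p = 5.92 > 1. Counterexample: x = -5, y = 3, z = 10. d(x,z) = |-5 - 10|^5.92 = 15^5.92 ≈ 9171919.9065, but d(x,y) + d(y,z) = 8^5.92 + 7^5.92 ≈ 221969.2032 + 100688.6219 = 322657.8251. Since 9171919.9065 > 322657.8251, the triangle inequality is violated.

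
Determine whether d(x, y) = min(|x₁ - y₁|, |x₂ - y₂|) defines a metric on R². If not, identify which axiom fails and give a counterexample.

No. d fails identity of indiscernibles: take x = (-5, 0) and y = (-5, 3). Then d(x,y) = min(|-5 - (-5)|, |0 - 3|) = min(0, 3) = 0, yet x ≠ y.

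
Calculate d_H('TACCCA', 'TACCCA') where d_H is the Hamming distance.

Differing positions: none. Hamming distance = 0.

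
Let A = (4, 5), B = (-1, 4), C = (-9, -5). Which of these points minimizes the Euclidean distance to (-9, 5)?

Distances: d(A) = 13, d(B) ≈ 8.0623, d(C) = 10. Nearest: B = (-1, 4) with distance 8.0623.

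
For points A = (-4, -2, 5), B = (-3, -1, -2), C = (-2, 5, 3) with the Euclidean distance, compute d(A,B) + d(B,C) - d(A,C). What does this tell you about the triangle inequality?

d(A,B) = √(1² + 1² + 7²) = √51 ≈ 7.1414, d(B,C) = √(1² + 6² + 5²) = √62 ≈ 7.874, d(A,C) = √(2² + 7² + 2²) = √57 ≈ 7.5498.
d(A,B) + d(B,C) - d(A,C) = 7.1414 + 7.874 - 7.5498 = 15.0154 - 7.5498 = 7.4656 (to 4 decimal places). This is ≥ 0, so the triangle inequality holds for these points.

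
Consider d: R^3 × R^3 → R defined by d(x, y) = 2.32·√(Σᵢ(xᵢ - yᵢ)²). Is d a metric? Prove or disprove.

Yes. The L2 (Euclidean) norm induces a metric on R^3, and multiplying a metric by a positive constant 2.32 > 0 preserves all four axioms: non-negativity (2.32·||x-y|| ≥ 0), identity (2.32·||x-y|| = 0 ⟺ ||x-y|| = 0 ⟺ x = y), symmetry (||x-y|| = ||y-x||), and the triangle inequality (2.32·||x-z|| ≤ 2.32·||x-y|| + 2.32·||y-z||). So d is a metric.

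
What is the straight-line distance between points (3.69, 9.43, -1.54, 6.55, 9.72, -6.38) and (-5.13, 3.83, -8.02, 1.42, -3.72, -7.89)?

√(Σ(x_i - y_i)²) = √((3.69 - (-5.13))² + (9.43 - 3.83)² + (-1.54 - (-8.02))² + (6.55 - 1.42)² + (9.72 - (-3.72))² + (-6.38 - (-7.89))²)
= √(8.82² + 5.6² + 6.48² + 5.13² + 13.44² + 1.51²) = √(77.7924 + 31.36 + 41.9904 + 26.3169 + 180.6336 + 2.2801) = √360.3734 ≈ 18.9835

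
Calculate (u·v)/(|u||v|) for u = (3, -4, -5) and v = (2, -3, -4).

With u = (3, -4, -5), v = (2, -3, -4):
u·v = 3·2 + (-4)·(-3) + (-5)·(-4) = 6 + 12 + 20 = 38.
|u| = √(3² + (-4)² + (-5)²) = √50, |v| = √(2² + (-3)² + (-4)²) = √29, so |u||v| = √(50·29) = √1450.
cos θ = (u·v)/(|u||v|) = 38/√1450 ≈ 0.9979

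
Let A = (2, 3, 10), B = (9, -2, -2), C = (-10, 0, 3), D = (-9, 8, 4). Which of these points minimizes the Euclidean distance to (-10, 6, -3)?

Distances: d(A) ≈ 17.9444, d(B) ≈ 20.6398, d(C) ≈ 8.4853, d(D) ≈ 7.3485. Nearest: D = (-9, 8, 4) with distance 7.3485.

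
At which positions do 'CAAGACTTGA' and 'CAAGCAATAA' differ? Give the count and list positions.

Differing positions: 5, 6, 7, 9. Hamming distance = 4.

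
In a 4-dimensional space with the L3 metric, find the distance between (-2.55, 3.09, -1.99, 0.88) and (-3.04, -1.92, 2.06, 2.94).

(Σ|x_i - y_i|^3)^(1/3) = (|-2.55 - (-3.04)|^3 + |3.09 - (-1.92)|^3 + |-1.99 - 2.06|^3 + |0.88 - 2.94|^3)^(1/3)
= (0.49^3 + 5.01^3 + 4.05^3 + 2.06^3)^(1/3) ≈ (0.1176 + 125.7515 + 66.4301 + 8.7418)^(1/3) = (201.041)^(1/3) ≈ 5.8582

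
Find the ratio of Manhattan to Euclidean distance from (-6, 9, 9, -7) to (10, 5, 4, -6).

L1 = |-6 - 10| + |9 - 5| + |9 - 4| + |-7 - (-6)| = 16 + 4 + 5 + 1 = 26
L2 = √(16² + 4² + 5² + 1²) = √298 ≈ 17.2627
L1 ≥ L2 always (equality iff movement is along one axis); L1 > L2 here.
Ratio L1/L2 = 26/√298 ≈ 1.5061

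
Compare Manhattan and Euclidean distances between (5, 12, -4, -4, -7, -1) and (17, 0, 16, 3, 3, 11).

L1 = |5 - 17| + |12 - 0| + |-4 - 16| + |-4 - 3| + |-7 - 3| + |-1 - 11| = 12 + 12 + 20 + 7 + 10 + 12 = 73
L2 = √(12² + 12² + 20² + 7² + 10² + 12²) = √981 ≈ 31.3209
L1 ≥ L2 always (equality iff movement is along one axis); L1 > L2 here.
Ratio L1/L2 = 73/√981 ≈ 2.3307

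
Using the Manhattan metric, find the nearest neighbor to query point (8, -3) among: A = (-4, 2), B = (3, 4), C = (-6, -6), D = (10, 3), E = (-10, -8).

Distances: d(A) = 17, d(B) = 12, d(C) = 17, d(D) = 8, d(E) = 23. Nearest: D = (10, 3) with distance 8.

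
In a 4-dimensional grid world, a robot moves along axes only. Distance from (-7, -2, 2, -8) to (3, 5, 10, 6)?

Σ|x_i - y_i| = |-7 - 3| + |-2 - 5| + |2 - 10| + |-8 - 6| = 10 + 7 + 8 + 14 = 39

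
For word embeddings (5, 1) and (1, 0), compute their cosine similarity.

With u = (5, 1), v = (1, 0):
u·v = 5·1 + 1·0 = 5 + 0 = 5.
|u| = √(5² + 1²) = √26, |v| = √(1² + 0²) = √1, so |u||v| = √(26·1) = √26.
cos θ = (u·v)/(|u||v|) = 5/√26 ≈ 0.9806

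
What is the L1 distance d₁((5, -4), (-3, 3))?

Σ|x_i - y_i| = |5 - (-3)| + |-4 - 3| = 8 + 7 = 15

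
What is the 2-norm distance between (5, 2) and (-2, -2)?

(Σ|x_i - y_i|^2)^(1/2) = (|5 - (-2)|^2 + |2 - (-2)|^2)^(1/2)
= (7^2 + 4^2)^(1/2) = (49 + 16)^(1/2) = (65)^(1/2) ≈ 8.0623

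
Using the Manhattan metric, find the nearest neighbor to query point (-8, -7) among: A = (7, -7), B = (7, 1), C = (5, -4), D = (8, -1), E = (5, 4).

Distances: d(A) = 15, d(B) = 23, d(C) = 16, d(D) = 22, d(E) = 24. Nearest: A = (7, -7) with distance 15.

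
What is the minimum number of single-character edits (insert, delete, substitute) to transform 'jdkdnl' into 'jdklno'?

Let D[i][j] be the edit distance between the first i characters of 'jdkdnl' and the first j characters of 'jdklno', with D[i][0] = i, D[0][j] = j, and D[i][j] = D[i-1][j-1] if the characters match, else 1 + min(D[i-1][j], D[i][j-1], D[i-1][j-1]). Filling the table (rows: prefixes of 'jdkdnl', columns: prefixes of 'jdklno'):
     ε  j  d  k  l  n  o
  ε  0  1  2  3  4  5  6
  j  1  0  1  2  3  4  5
  d  2  1  0  1  2  3  4
  k  3  2  1  0  1  2  3
  d  4  3  2  1  1  2  3
  n  5  4  3  2  2  1  2
  l  6  5  4  3  2  2  2
The bottom-right entry gives D[6][6] = 2, so no sequence of fewer than 2 edits works. Backtracking through the table gives one optimal edit sequence (2 edits):
  jdkdnl → jdklnl (sub d→l @4)
  jdklnl → jdklno (sub l→o @6)
Edit distance = 2.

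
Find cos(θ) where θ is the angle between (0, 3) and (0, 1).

With u = (0, 3), v = (0, 1):
u·v = 0·0 + 3·1 = 0 + 3 = 3.
|u| = √(0² + 3²) = √9, |v| = √(0² + 1²) = √1, so |u||v| = √(9·1) = √9 = 3.
cos θ = (u·v)/(|u||v|) = 3/3 = 1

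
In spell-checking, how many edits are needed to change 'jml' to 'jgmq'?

Let D[i][j] be the edit distance between the first i characters of 'jml' and the first j characters of 'jgmq', with D[i][0] = i, D[0][j] = j, and D[i][j] = D[i-1][j-1] if the characters match, else 1 + min(D[i-1][j], D[i][j-1], D[i-1][j-1]). Filling the table (rows: prefixes of 'jml', columns: prefixes of 'jgmq'):
     ε  j  g  m  q
  ε  0  1  2  3  4
  j  1  0  1  2  3
  m  2  1  1  1  2
  l  3  2  2  2  2
The bottom-right entry gives D[3][4] = 2, so no sequence of fewer than 2 edits works. Backtracking through the table gives one optimal edit sequence (2 edits):
  jml → jgml (ins g @2)
  jgml → jgmq (sub l→q @4)
Edit distance = 2.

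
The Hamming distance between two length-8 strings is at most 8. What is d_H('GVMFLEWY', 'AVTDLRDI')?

Differing positions: 1, 3, 4, 6, 7, 8. Hamming distance = 6. The maximum possible Hamming distance for length-8 strings is 8, so d_H/8 = 6/8 = 0.75.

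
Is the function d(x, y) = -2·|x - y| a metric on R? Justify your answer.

No. With c = -2 < 0, d fails non-negativity: d(3, 6) = -2·|3 - 6| = -2·3 = -6 < 0.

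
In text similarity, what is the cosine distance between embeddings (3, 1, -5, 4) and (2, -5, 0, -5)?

With u = (3, 1, -5, 4), v = (2, -5, 0, -5):
u·v = 3·2 + 1·(-5) + (-5)·0 + 4·(-5) = 6 + (-5) + 0 + (-20) = -19.
|u| = √(3² + 1² + (-5)² + 4²) = √51, |v| = √(2² + (-5)² + 0² + (-5)²) = √54, so |u||v| = √(51·54) = √2754.
cos θ = (u·v)/(|u||v|) = -19/√2754 ≈ -0.3621
Cosine distance = 1 - cos θ ≈ 1 - (-0.3621) = 1.3621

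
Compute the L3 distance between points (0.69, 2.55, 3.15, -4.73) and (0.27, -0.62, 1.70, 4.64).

(Σ|x_i - y_i|^3)^(1/3) = (|0.69 - 0.27|^3 + |2.55 - (-0.62)|^3 + |3.15 - 1.7|^3 + |-4.73 - 4.64|^3)^(1/3)
= (0.42^3 + 3.17^3 + 1.45^3 + 9.37^3)^(1/3) ≈ (0.0741 + 31.855 + 3.0486 + 822.657)^(1/3) = (857.6347)^(1/3) ≈ 9.501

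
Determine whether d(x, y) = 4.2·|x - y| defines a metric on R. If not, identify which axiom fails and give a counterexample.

Yes. Since |x - y| is a metric on R and 4.2 > 0, the positive scalar multiple 4.2·|x - y| is also a metric: scaling by a positive constant preserves non-negativity, identity (d=0 ⟺ |x-y|=0 ⟺ x=y), symmetry, and the triangle inequality.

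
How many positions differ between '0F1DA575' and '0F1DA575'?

Differing positions: none. Hamming distance = 0.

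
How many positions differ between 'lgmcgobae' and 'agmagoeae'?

Differing positions: 1, 4, 7. Hamming distance = 3.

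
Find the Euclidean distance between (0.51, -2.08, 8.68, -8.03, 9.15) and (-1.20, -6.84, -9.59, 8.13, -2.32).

√(Σ(x_i - y_i)²) = √((0.51 - (-1.2))² + (-2.08 - (-6.84))² + (8.68 - (-9.59))² + (-8.03 - 8.13)² + (9.15 - (-2.32))²)
= √(1.71² + 4.76² + 18.27² + (-16.16)² + 11.47²) = √(2.9241 + 22.6576 + 333.7929 + 261.1456 + 131.5609) = √752.0811 ≈ 27.4241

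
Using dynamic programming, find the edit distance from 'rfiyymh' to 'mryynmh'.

Let D[i][j] be the edit distance between the first i characters of 'rfiyymh' and the first j characters of 'mryynmh', with D[i][0] = i, D[0][j] = j, and D[i][j] = D[i-1][j-1] if the characters match, else 1 + min(D[i-1][j], D[i][j-1], D[i-1][j-1]). Filling the table (rows: prefixes of 'rfiyymh', columns: prefixes of 'mryynmh'):
     ε  m  r  y  y  n  m  h
  ε  0  1  2  3  4  5  6  7
  r  1  1  1  2  3  4  5  6
  f  2  2  2  2  3  4  5  6
  i  3  3  3  3  3  4  5  6
  y  4  4  4  3  3  4  5  6
  y  5  5  5  4  3  4  5  6
  m  6  5  6  5  4  4  4  5
  h  7  6  6  6  5  5  5  4
The bottom-right entry gives D[7][7] = 4, so no sequence of fewer than 4 edits works. Backtracking through the table gives one optimal edit sequence (4 edits):
  rfiyymh → mfiyymh (sub r→m @1)
  mfiyymh → mriyymh (sub f→r @2)
  mriyymh → mryyymh (sub i→y @3)
  mryyymh → mryynmh (sub y→n @5)
Edit distance = 4.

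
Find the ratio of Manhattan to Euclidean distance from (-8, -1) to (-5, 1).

L1 = |-8 - (-5)| + |-1 - 1| = 3 + 2 = 5
L2 = √(3² + 2²) = √13 ≈ 3.6056
L1 ≥ L2 always (equality iff movement is along one axis); L1 > L2 here.
Ratio L1/L2 = 5/√13 ≈ 1.3868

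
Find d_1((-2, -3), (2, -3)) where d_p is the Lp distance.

Σ|x_i - y_i| = |-2 - 2| + |-3 - (-3)| = 4 + 0 = 4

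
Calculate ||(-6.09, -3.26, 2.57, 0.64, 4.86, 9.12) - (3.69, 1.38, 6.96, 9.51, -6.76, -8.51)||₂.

√(Σ(x_i - y_i)²) = √((-6.09 - 3.69)² + (-3.26 - 1.38)² + (2.57 - 6.96)² + (0.64 - 9.51)² + (4.86 - (-6.76))² + (9.12 - (-8.51))²)
= √((-9.78)² + (-4.64)² + (-4.39)² + (-8.87)² + 11.62² + 17.63²) = √(95.6484 + 21.5296 + 19.2721 + 78.6769 + 135.0244 + 310.8169) = √660.9683 ≈ 25.7093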